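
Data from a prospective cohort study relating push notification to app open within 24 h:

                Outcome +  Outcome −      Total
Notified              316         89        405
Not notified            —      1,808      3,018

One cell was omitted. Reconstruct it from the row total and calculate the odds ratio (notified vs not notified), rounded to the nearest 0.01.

The missing cell is in the unexposed row: 3018 − 1808 = 1210.
So a = 316, b = 89, c = 1210, d = 1808.
OR = (a·d)/(b·c) = (316 × 1808) / (89 × 1210) = 571328 / 107690 = 5.30530

5.31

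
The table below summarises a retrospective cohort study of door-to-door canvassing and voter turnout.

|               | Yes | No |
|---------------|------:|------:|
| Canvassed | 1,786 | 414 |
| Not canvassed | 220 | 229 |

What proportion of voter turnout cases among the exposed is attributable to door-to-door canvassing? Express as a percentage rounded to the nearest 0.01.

Cells: a = 1786, b = 414, c = 220, d = 229.
Risk in exposed = 1786/2200 = 0.81182; risk in unexposed = 220/449 = 0.48998.
RR = 0.81182/0.48998 = 1.65685
AR% = (RR − 1)/RR × 100 = (1.65685 − 1)/1.65685 × 100 = 39.6444%

39.64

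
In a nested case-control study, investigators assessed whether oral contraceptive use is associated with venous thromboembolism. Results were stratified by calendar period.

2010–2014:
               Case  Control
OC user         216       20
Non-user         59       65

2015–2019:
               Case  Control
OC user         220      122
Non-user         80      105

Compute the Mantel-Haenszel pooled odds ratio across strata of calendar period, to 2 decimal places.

3.80

OR_MH = Σ(aᵢdᵢ/nᵢ) / Σ(bᵢcᵢ/nᵢ), where nᵢ is the stratum total.
Stratum 1 (2010–2014): n = 360; a·d/n = 216·65/360 = 39.0000; b·c/n = 20·59/360 = 3.2778
Stratum 2 (2015–2019): n = 527; a·d/n = 220·105/527 = 43.8330; b·c/n = 122·80/527 = 18.5199
OR_MH = (39.0000 + 43.8330) / (3.2778 + 18.5199) = 82.8330 / 21.7977 = 3.80008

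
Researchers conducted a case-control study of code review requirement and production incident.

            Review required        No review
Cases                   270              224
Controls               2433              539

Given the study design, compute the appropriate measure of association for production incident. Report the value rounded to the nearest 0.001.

Reading the table with exposure as columns: a = 270 (Review required, case), b = 2433 (Review required, non-case), c = 224 (No review, case), d = 539.
This is a case-control study: participants were sampled on outcome status, so risks in the source population cannot be estimated directly — relative risk is not valid here. The odds ratio is the appropriate measure.
OR = (a·d)/(b·c) = (270 × 539) / (2433 × 224) = 145530 / 544992 = 0.26703

0.267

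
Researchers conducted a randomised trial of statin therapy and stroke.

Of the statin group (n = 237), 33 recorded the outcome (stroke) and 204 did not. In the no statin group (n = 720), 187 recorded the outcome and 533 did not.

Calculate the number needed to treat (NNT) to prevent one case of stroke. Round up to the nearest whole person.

Risk in treated group = 33/237 = 0.13924; risk in control = 187/720 = 0.25972.
Absolute risk reduction = 0.25972 − 0.13924 = 0.12048
NNT = 1 / ARR = 1 / 0.12048 = 8.300 → round up → 9

9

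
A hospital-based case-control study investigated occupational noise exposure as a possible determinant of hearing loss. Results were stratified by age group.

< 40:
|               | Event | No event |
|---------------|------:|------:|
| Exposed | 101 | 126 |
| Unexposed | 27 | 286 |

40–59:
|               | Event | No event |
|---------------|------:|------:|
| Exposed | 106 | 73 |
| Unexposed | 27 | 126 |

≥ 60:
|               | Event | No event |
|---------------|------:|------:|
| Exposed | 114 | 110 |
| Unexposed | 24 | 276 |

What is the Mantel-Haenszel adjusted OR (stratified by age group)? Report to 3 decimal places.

8.901

OR_MH = Σ(aᵢdᵢ/nᵢ) / Σ(bᵢcᵢ/nᵢ), where nᵢ is the stratum total.
Stratum 1 (< 40): n = 540; a·d/n = 101·286/540 = 53.4926; b·c/n = 126·27/540 = 6.3000
Stratum 2 (40–59): n = 332; a·d/n = 106·126/332 = 40.2289; b·c/n = 73·27/332 = 5.9367
Stratum 3 (≥ 60): n = 524; a·d/n = 114·276/524 = 60.0458; b·c/n = 110·24/524 = 5.0382
OR_MH = (53.4926 + 40.2289 + 60.0458) / (6.3000 + 5.9367 + 5.0382) = 153.7673 / 17.2749 = 8.90119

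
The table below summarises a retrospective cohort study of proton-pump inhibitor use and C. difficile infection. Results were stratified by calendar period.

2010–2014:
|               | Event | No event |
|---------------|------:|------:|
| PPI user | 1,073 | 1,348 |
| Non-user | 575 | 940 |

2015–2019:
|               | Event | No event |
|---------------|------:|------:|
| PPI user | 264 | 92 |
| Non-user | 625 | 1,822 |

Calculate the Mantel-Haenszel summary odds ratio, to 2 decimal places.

OR_MH = Σ(aᵢdᵢ/nᵢ) / Σ(bᵢcᵢ/nᵢ), where nᵢ is the stratum total.
Stratum 1 (2010–2014): n = 3936; a·d/n = 1073·940/3936 = 256.2551; b·c/n = 1348·575/3936 = 196.9258
Stratum 2 (2015–2019): n = 2803; a·d/n = 264·1822/2803 = 171.6047; b·c/n = 92·625/2803 = 20.5137
OR_MH = (256.2551 + 171.6047) / (196.9258 + 20.5137) = 427.8598 / 217.4395 = 1.96772

1.97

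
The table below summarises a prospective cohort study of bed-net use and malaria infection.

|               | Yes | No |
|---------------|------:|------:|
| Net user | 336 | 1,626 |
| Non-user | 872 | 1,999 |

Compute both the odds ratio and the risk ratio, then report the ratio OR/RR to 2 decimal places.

0.84

Cells: a = 336, b = 1626, c = 872, d = 1999.
OR = (336·1999)/(1626·872) = 671664/1417872 = 0.47371
Risk in exposed = 336/1962 = 0.17125; risk in unexposed = 872/2871 = 0.30373; RR = 0.56384
OR/RR = 0.47371 / 0.56384 = 0.84015
The outcome is not rare, so the OR lies further from 1 than the RR.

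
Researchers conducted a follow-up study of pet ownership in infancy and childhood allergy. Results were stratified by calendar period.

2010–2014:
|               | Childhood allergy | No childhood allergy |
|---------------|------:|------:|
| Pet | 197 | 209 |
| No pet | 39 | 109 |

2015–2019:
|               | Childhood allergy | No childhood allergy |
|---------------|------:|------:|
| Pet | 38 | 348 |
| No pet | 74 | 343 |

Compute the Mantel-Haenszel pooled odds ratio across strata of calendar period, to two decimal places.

OR_MH = Σ(aᵢdᵢ/nᵢ) / Σ(bᵢcᵢ/nᵢ), where nᵢ is the stratum total.
Stratum 1 (2010–2014): n = 554; a·d/n = 197·109/554 = 38.7599; b·c/n = 209·39/554 = 14.7130
Stratum 2 (2015–2019): n = 803; a·d/n = 38·343/803 = 16.2316; b·c/n = 348·74/803 = 32.0697
OR_MH = (38.7599 + 16.2316) / (14.7130 + 32.0697) = 54.9916 / 46.7827 = 1.17547

1.18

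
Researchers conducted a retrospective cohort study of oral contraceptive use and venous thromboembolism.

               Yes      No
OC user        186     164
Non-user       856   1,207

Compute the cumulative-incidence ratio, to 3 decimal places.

1.281

Cells: a = 186, b = 164, c = 856, d = 1207.
Risk in exposed = 186/350 = 0.53143; risk in unexposed = 856/2063 = 0.41493.
RR = 0.53143 / 0.41493 = 1.28077
The risk among the exposed is 1.28 times that among the unexposed.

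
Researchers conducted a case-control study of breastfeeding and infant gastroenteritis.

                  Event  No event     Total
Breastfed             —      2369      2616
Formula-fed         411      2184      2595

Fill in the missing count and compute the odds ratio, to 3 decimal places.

The missing cell is in the exposed row: 2616 − 2369 = 247.
So a = 247, b = 2369, c = 411, d = 2184.
OR = (a·d)/(b·c) = (247 × 2184) / (2369 × 411) = 539448 / 973659 = 0.55404

0.554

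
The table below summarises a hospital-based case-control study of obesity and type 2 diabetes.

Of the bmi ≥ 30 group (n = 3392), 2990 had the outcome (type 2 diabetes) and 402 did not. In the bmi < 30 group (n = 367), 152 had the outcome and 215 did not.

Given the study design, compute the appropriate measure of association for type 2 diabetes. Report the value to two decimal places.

From the description: a = 2990, b = 402, c = 152, d = 215.
This is a hospital-based case-control study: participants were sampled on outcome status, so risks in the source population cannot be estimated directly — relative risk is not valid here. The odds ratio is the appropriate measure.
OR = (a·d)/(b·c) = (2990 × 215) / (402 × 152) = 642850 / 61104 = 10.52059

10.52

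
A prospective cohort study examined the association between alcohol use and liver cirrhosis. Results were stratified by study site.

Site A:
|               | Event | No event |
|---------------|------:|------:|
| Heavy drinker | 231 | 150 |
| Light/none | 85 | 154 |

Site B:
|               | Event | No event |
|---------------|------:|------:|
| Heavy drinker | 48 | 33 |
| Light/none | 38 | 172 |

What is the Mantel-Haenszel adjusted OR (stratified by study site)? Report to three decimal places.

OR_MH = Σ(aᵢdᵢ/nᵢ) / Σ(bᵢcᵢ/nᵢ), where nᵢ is the stratum total.
Stratum 1 (Site A): n = 620; a·d/n = 231·154/620 = 57.3774; b·c/n = 150·85/620 = 20.5645
Stratum 2 (Site B): n = 291; a·d/n = 48·172/291 = 28.3711; b·c/n = 33·38/291 = 4.3093
OR_MH = (57.3774 + 28.3711) / (20.5645 + 4.3093) = 85.7486 / 24.8738 = 3.44735

3.447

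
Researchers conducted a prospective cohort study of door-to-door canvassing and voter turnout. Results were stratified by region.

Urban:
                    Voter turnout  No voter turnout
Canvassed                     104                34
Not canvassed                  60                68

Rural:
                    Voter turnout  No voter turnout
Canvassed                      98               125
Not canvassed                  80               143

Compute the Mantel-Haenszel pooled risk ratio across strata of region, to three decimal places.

1.392

RR_MH = Σ(aᵢ·n₀ᵢ/nᵢ) / Σ(cᵢ·n₁ᵢ/nᵢ), with n₁ᵢ = aᵢ+bᵢ (exposed), n₀ᵢ = cᵢ+dᵢ (unexposed), nᵢ = n₁ᵢ+n₀ᵢ.
Stratum 1 (Urban): n₁ = 138, n₀ = 128, n = 266; a·n₀/n = 104·128/266 = 50.0451; c·n₁/n = 60·138/266 = 31.1278
Stratum 2 (Rural): n₁ = 223, n₀ = 223, n = 446; a·n₀/n = 98·223/446 = 49.0000; c·n₁/n = 80·223/446 = 40.0000
RR_MH = (50.0451 + 49.0000) / (31.1278 + 40.0000) = 99.0451 / 71.1278 = 1.39249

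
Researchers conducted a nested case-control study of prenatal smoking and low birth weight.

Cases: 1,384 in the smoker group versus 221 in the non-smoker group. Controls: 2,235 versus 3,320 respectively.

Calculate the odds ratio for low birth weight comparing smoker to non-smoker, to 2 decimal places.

9.30

From the description: a = 1384, b = 2235, c = 221, d = 3320.
OR = (a·d)/(b·c) = (1384 × 3320) / (2235 × 221) = 4594880 / 493935 = 9.30260
The odds of low birth weight are about 9.30 times as high in the smoker group.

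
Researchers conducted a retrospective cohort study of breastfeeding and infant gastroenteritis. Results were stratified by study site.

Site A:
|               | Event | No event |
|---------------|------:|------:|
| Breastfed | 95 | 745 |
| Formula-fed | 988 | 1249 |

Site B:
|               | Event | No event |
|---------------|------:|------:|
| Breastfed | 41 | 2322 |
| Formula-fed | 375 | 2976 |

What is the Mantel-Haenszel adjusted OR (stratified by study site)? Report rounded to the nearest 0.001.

0.153

OR_MH = Σ(aᵢdᵢ/nᵢ) / Σ(bᵢcᵢ/nᵢ), where nᵢ is the stratum total.
Stratum 1 (Site A): n = 3077; a·d/n = 95·1249/3077 = 38.5619; b·c/n = 745·988/3077 = 239.2135
Stratum 2 (Site B): n = 5714; a·d/n = 41·2976/5714 = 21.3539; b·c/n = 2322·375/5714 = 152.3889
OR_MH = (38.5619 + 21.3539) / (239.2135 + 152.3889) = 59.9158 / 391.6024 = 0.15300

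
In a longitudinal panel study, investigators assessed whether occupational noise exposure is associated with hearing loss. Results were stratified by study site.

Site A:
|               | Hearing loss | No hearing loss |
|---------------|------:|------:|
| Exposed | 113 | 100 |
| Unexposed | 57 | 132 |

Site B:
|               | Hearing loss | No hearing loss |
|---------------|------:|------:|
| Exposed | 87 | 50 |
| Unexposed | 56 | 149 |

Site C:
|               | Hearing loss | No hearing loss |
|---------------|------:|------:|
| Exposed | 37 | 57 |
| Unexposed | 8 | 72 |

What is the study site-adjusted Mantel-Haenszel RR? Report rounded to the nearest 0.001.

2.147

RR_MH = Σ(aᵢ·n₀ᵢ/nᵢ) / Σ(cᵢ·n₁ᵢ/nᵢ), with n₁ᵢ = aᵢ+bᵢ (exposed), n₀ᵢ = cᵢ+dᵢ (unexposed), nᵢ = n₁ᵢ+n₀ᵢ.
Stratum 1 (Site A): n₁ = 213, n₀ = 189, n = 402; a·n₀/n = 113·189/402 = 53.1269; c·n₁/n = 57·213/402 = 30.2015
Stratum 2 (Site B): n₁ = 137, n₀ = 205, n = 342; a·n₀/n = 87·205/342 = 52.1491; c·n₁/n = 56·137/342 = 22.4327
Stratum 3 (Site C): n₁ = 94, n₀ = 80, n = 174; a·n₀/n = 37·80/174 = 17.0115; c·n₁/n = 8·94/174 = 4.3218
RR_MH = (53.1269 + 52.1491 + 17.0115) / (30.2015 + 22.4327 + 4.3218) = 122.2875 / 56.9561 = 2.14705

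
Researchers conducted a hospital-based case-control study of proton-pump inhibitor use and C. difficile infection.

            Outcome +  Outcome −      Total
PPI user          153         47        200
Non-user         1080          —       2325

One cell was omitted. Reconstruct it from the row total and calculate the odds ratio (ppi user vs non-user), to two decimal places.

The missing cell is in the unexposed row: 2325 − 1080 = 1245.
So a = 153, b = 47, c = 1080, d = 1245.
OR = (a·d)/(b·c) = (153 × 1245) / (47 × 1080) = 190485 / 50760 = 3.75266

3.75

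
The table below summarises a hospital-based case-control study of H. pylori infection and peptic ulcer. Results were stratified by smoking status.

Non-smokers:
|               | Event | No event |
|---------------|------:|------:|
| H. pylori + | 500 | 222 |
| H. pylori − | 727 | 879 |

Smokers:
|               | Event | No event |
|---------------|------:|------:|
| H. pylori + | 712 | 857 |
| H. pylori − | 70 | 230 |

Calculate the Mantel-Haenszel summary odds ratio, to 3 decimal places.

OR_MH = Σ(aᵢdᵢ/nᵢ) / Σ(bᵢcᵢ/nᵢ), where nᵢ is the stratum total.
Stratum 1 (Non-smokers): n = 2328; a·d/n = 500·879/2328 = 188.7887; b·c/n = 222·727/2328 = 69.3273
Stratum 2 (Smokers): n = 1869; a·d/n = 712·230/1869 = 87.6190; b·c/n = 857·70/1869 = 32.0974
OR_MH = (188.7887 + 87.6190) / (69.3273 + 32.0974) = 276.4077 / 101.4247 = 2.72525

2.725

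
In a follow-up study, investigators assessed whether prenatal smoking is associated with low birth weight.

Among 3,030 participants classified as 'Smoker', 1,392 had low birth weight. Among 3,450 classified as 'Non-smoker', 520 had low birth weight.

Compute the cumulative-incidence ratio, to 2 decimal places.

From the description: a = 1392, b = 1638, c = 520, d = 2930.
Risk in exposed = 1392/3030 = 0.45941; risk in unexposed = 520/3450 = 0.15072.
RR = 0.45941 / 0.15072 = 3.04798
The risk among the exposed is 3.05 times that among the unexposed.

3.05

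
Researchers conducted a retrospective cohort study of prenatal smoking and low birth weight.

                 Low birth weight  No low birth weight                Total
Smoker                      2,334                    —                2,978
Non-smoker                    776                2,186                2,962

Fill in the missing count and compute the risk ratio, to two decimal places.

2.99

The missing cell is in the exposed row: 2978 − 2334 = 644.
So a = 2334, b = 644, c = 776, d = 2186.
RR = [a/(a+b)] / [c/(c+d)] = (2334/2978) / (776/2962) = 0.78375/0.26199 = 2.99157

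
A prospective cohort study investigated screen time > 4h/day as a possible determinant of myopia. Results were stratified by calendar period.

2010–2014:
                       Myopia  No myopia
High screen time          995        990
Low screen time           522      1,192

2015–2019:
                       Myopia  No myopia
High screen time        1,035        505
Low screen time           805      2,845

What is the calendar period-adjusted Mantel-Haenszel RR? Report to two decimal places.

2.29

RR_MH = Σ(aᵢ·n₀ᵢ/nᵢ) / Σ(cᵢ·n₁ᵢ/nᵢ), with n₁ᵢ = aᵢ+bᵢ (exposed), n₀ᵢ = cᵢ+dᵢ (unexposed), nᵢ = n₁ᵢ+n₀ᵢ.
Stratum 1 (2010–2014): n₁ = 1985, n₀ = 1714, n = 3699; a·n₀/n = 995·1714/3699 = 461.0516; c·n₁/n = 522·1985/3699 = 280.1217
Stratum 2 (2015–2019): n₁ = 1540, n₀ = 3650, n = 5190; a·n₀/n = 1035·3650/5190 = 727.8902; c·n₁/n = 805·1540/5190 = 238.8632
RR_MH = (461.0516 + 727.8902) / (280.1217 + 238.8632) = 1188.9418 / 518.9849 = 2.29090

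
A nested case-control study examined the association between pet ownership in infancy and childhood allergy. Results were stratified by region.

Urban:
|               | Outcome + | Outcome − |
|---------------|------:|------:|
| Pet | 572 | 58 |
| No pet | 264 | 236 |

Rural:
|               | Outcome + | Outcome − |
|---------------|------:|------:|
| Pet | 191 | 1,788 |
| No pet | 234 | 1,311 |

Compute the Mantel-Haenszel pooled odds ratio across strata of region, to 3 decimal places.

OR_MH = Σ(aᵢdᵢ/nᵢ) / Σ(bᵢcᵢ/nᵢ), where nᵢ is the stratum total.
Stratum 1 (Urban): n = 1130; a·d/n = 572·236/1130 = 119.4619; b·c/n = 58·264/1130 = 13.5504
Stratum 2 (Rural): n = 3524; a·d/n = 191·1311/3524 = 71.0559; b·c/n = 1788·234/3524 = 118.7264
OR_MH = (119.4619 + 71.0559) / (13.5504 + 118.7264) = 190.5178 / 132.2769 = 1.44030

1.440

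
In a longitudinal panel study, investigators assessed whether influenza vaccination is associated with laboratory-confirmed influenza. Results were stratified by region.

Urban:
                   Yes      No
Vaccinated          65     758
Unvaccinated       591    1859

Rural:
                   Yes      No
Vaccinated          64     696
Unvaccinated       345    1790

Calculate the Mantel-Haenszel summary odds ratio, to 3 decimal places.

OR_MH = Σ(aᵢdᵢ/nᵢ) / Σ(bᵢcᵢ/nᵢ), where nᵢ is the stratum total.
Stratum 1 (Urban): n = 3273; a·d/n = 65·1859/3273 = 36.9187; b·c/n = 758·591/3273 = 136.8708
Stratum 2 (Rural): n = 2895; a·d/n = 64·1790/2895 = 39.5717; b·c/n = 696·345/2895 = 82.9430
OR_MH = (36.9187 + 39.5717) / (136.8708 + 82.9430) = 76.4904 / 219.8138 = 0.34798

0.348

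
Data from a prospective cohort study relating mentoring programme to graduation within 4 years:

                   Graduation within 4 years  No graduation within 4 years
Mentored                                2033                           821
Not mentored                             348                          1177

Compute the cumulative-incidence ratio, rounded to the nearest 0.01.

Cells: a = 2033, b = 821, c = 348, d = 1177.
Risk in exposed = 2033/2854 = 0.71233; risk in unexposed = 348/1525 = 0.22820.
RR = 0.71233 / 0.22820 = 3.12158
The risk among the exposed is 3.12 times that among the unexposed.

3.12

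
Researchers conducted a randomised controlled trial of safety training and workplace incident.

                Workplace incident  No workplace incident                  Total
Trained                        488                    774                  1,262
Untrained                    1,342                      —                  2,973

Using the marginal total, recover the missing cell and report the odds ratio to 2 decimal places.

The missing cell is in the unexposed row: 2973 − 1342 = 1631.
So a = 488, b = 774, c = 1342, d = 1631.
OR = (a·d)/(b·c) = (488 × 1631) / (774 × 1342) = 795928 / 1038708 = 0.76627

0.77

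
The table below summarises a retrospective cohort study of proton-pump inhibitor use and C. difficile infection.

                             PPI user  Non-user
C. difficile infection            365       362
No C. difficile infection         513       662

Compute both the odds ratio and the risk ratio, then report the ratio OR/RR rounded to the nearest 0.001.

Reading the table with exposure as columns: a = 365 (PPI user, case), b = 513 (PPI user, non-case), c = 362 (Non-user, case), d = 662.
OR = (365·662)/(513·362) = 241630/185706 = 1.30114
Risk in exposed = 365/878 = 0.41572; risk in unexposed = 362/1024 = 0.35352; RR = 1.17595
OR/RR = 1.30114 / 1.17595 = 1.10646
The outcome is not rare, so the OR lies further from 1 than the RR.

1.106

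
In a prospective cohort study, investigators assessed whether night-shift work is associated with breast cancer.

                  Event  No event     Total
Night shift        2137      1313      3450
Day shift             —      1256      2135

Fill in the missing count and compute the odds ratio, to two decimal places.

2.33

The missing cell is in the unexposed row: 2135 − 1256 = 879.
So a = 2137, b = 1313, c = 879, d = 1256.
OR = (a·d)/(b·c) = (2137 × 1256) / (1313 × 879) = 2684072 / 1154127 = 2.32563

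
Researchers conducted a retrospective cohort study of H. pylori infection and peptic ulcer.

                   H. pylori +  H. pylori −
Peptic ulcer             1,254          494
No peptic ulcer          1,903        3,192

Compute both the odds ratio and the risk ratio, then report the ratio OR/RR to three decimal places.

1.437

Reading the table with exposure as columns: a = 1254 (H. pylori +, case), b = 1903 (H. pylori +, non-case), c = 494 (H. pylori −, case), d = 3192.
OR = (1254·3192)/(1903·494) = 4002768/940082 = 4.25789
Risk in exposed = 1254/3157 = 0.39721; risk in unexposed = 494/3686 = 0.13402; RR = 2.96382
OR/RR = 4.25789 / 2.96382 = 1.43662
The outcome is not rare, so the OR lies further from 1 than the RR.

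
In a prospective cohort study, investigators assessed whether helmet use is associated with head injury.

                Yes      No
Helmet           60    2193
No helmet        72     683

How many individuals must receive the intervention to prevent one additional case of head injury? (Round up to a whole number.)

Risk in treated group = 60/2253 = 0.02663; risk in control = 72/755 = 0.09536.
Absolute risk reduction = 0.09536 − 0.02663 = 0.06873
NNT = 1 / ARR = 1 / 0.06873 = 14.549 → round up → 15

15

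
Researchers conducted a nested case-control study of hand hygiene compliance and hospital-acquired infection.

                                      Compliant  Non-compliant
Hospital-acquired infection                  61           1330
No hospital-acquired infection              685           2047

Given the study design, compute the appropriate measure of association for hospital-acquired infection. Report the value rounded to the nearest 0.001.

0.137

Reading the table with exposure as columns: a = 61 (Compliant, case), b = 685 (Compliant, non-case), c = 1330 (Non-compliant, case), d = 2047.
This is a nested case-control study: participants were sampled on outcome status, so risks in the source population cannot be estimated directly — relative risk is not valid here. The odds ratio is the appropriate measure.
OR = (a·d)/(b·c) = (61 × 2047) / (685 × 1330) = 124867 / 911050 = 0.13706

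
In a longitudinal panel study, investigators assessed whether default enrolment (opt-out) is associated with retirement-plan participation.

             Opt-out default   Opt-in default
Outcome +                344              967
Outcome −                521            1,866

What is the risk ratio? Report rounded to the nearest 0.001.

Reading the table with exposure as columns: a = 344 (Opt-out default, case), b = 521 (Opt-out default, non-case), c = 967 (Opt-in default, case), d = 1866.
Risk in exposed = 344/865 = 0.39769; risk in unexposed = 967/2833 = 0.34133.
RR = 0.39769 / 0.34133 = 1.16510
The risk among the exposed is 1.17 times that among the unexposed.

1.165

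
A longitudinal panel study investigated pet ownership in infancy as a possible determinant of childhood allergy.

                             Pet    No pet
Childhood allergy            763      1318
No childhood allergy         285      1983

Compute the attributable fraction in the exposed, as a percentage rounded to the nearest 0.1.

45.2

Reading the table with exposure as columns: a = 763 (Pet, case), b = 285 (Pet, non-case), c = 1318 (No pet, case), d = 1983.
Risk in exposed = 763/1048 = 0.72805; risk in unexposed = 1318/3301 = 0.39927.
RR = 0.72805/0.39927 = 1.82345
AR% = (RR − 1)/RR × 100 = (1.82345 − 1)/1.82345 × 100 = 45.1588%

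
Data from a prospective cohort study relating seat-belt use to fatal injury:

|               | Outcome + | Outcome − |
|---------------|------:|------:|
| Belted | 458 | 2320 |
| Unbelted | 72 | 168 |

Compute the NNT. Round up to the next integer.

Risk in treated group = 458/2778 = 0.16487; risk in control = 72/240 = 0.30000.
Absolute risk reduction = 0.30000 − 0.16487 = 0.13513
NNT = 1 / ARR = 1 / 0.13513 = 7.400 → round up → 8

8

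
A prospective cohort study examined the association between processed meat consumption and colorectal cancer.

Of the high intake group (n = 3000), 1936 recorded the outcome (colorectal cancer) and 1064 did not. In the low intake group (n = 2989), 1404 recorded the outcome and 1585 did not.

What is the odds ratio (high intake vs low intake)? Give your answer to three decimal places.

From the description: a = 1936, b = 1064, c = 1404, d = 1585.
OR = (a·d)/(b·c) = (1936 × 1585) / (1064 × 1404) = 3068560 / 1493856 = 2.05412
The odds of colorectal cancer are about 2.05 times as high in the high intake group.

2.054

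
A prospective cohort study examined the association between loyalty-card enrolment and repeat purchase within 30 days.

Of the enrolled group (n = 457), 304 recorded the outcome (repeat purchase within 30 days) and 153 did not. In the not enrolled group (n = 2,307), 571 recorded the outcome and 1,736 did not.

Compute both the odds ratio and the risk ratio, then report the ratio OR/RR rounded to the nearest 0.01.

From the description: a = 304, b = 153, c = 571, d = 1736.
OR = (304·1736)/(153·571) = 527744/87363 = 6.04082
Risk in exposed = 304/457 = 0.66521; risk in unexposed = 571/2307 = 0.24751; RR = 2.68763
OR/RR = 6.04082 / 2.68763 = 2.24764
The outcome is not rare, so the OR lies further from 1 than the RR.

2.25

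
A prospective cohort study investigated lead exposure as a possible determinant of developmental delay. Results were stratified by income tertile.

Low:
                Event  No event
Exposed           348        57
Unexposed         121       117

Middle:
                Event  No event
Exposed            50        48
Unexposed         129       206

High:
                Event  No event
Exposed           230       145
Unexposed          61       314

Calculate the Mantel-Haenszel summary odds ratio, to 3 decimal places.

OR_MH = Σ(aᵢdᵢ/nᵢ) / Σ(bᵢcᵢ/nᵢ), where nᵢ is the stratum total.
Stratum 1 (Low): n = 643; a·d/n = 348·117/643 = 63.3219; b·c/n = 57·121/643 = 10.7263
Stratum 2 (Middle): n = 433; a·d/n = 50·206/433 = 23.7875; b·c/n = 48·129/433 = 14.3002
Stratum 3 (High): n = 750; a·d/n = 230·314/750 = 96.2933; b·c/n = 145·61/750 = 11.7933
OR_MH = (63.3219 + 23.7875 + 96.2933) / (10.7263 + 14.3002 + 11.7933) = 183.4028 / 36.8198 = 4.98109

4.981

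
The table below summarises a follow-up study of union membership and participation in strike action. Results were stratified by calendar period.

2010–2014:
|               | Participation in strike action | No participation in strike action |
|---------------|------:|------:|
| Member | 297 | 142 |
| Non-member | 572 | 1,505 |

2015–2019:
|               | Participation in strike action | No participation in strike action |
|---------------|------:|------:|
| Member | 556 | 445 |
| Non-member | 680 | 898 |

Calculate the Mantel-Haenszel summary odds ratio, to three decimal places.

OR_MH = Σ(aᵢdᵢ/nᵢ) / Σ(bᵢcᵢ/nᵢ), where nᵢ is the stratum total.
Stratum 1 (2010–2014): n = 2516; a·d/n = 297·1505/2516 = 177.6570; b·c/n = 142·572/2516 = 32.2830
Stratum 2 (2015–2019): n = 2579; a·d/n = 556·898/2579 = 193.5975; b·c/n = 445·680/2579 = 117.3323
OR_MH = (177.6570 + 193.5975) / (32.2830 + 117.3323) = 371.2545 / 149.6153 = 2.48139

2.481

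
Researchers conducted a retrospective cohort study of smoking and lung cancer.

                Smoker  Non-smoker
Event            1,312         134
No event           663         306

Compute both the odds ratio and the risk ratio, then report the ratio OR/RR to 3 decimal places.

Reading the table with exposure as columns: a = 1312 (Smoker, case), b = 663 (Smoker, non-case), c = 134 (Non-smoker, case), d = 306.
OR = (1312·306)/(663·134) = 401472/88842 = 4.51894
Risk in exposed = 1312/1975 = 0.66430; risk in unexposed = 134/440 = 0.30455; RR = 2.18130
OR/RR = 4.51894 / 2.18130 = 2.07168
The outcome is not rare, so the OR lies further from 1 than the RR.

2.072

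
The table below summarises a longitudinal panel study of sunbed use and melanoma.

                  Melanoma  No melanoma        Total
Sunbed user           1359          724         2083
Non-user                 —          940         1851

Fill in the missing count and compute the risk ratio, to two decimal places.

The missing cell is in the unexposed row: 1851 − 940 = 911.
So a = 1359, b = 724, c = 911, d = 940.
RR = [a/(a+b)] / [c/(c+d)] = (1359/2083) / (911/1851) = 0.65242/0.49217 = 1.32562

1.33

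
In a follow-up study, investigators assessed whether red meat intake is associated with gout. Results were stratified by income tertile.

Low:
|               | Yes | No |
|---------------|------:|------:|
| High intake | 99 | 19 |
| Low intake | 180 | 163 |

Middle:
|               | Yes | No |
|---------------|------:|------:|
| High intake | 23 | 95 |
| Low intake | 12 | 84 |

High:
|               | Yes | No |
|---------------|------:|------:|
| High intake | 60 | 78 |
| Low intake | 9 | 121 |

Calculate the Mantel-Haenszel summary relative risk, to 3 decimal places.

1.973

RR_MH = Σ(aᵢ·n₀ᵢ/nᵢ) / Σ(cᵢ·n₁ᵢ/nᵢ), with n₁ᵢ = aᵢ+bᵢ (exposed), n₀ᵢ = cᵢ+dᵢ (unexposed), nᵢ = n₁ᵢ+n₀ᵢ.
Stratum 1 (Low): n₁ = 118, n₀ = 343, n = 461; a·n₀/n = 99·343/461 = 73.6594; c·n₁/n = 180·118/461 = 46.0738
Stratum 2 (Middle): n₁ = 118, n₀ = 96, n = 214; a·n₀/n = 23·96/214 = 10.3178; c·n₁/n = 12·118/214 = 6.6168
Stratum 3 (High): n₁ = 138, n₀ = 130, n = 268; a·n₀/n = 60·130/268 = 29.1045; c·n₁/n = 9·138/268 = 4.6343
RR_MH = (73.6594 + 10.3178 + 29.1045) / (46.0738 + 6.6168 + 4.6343) = 113.0817 / 57.3249 = 1.97264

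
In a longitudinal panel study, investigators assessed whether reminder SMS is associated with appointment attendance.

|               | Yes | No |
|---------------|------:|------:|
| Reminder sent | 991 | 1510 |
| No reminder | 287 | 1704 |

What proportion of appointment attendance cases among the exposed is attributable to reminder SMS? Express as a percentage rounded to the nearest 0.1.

63.6

Cells: a = 991, b = 1510, c = 287, d = 1704.
Risk in exposed = 991/2501 = 0.39624; risk in unexposed = 287/1991 = 0.14415.
RR = 0.39624/0.14415 = 2.74884
AR% = (RR − 1)/RR × 100 = (2.74884 − 1)/2.74884 × 100 = 63.6210%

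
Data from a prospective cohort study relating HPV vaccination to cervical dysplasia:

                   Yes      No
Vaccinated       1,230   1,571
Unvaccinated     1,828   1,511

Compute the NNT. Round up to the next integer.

10

Risk in treated group = 1230/2801 = 0.43913; risk in control = 1828/3339 = 0.54747.
Absolute risk reduction = 0.54747 − 0.43913 = 0.10834
NNT = 1 / ARR = 1 / 0.10834 = 9.230 → round up → 10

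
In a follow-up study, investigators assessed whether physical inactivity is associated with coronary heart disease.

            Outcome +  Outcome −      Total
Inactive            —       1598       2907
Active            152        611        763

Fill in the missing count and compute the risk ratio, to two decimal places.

2.26

The missing cell is in the exposed row: 2907 − 1598 = 1309.
So a = 1309, b = 1598, c = 152, d = 611.
RR = [a/(a+b)] / [c/(c+d)] = (1309/2907) / (152/763) = 0.45029/0.19921 = 2.26035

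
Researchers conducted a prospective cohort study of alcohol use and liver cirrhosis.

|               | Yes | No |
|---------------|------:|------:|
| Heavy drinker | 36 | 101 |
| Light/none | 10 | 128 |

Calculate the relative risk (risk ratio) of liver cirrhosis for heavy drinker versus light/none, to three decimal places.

Cells: a = 36, b = 101, c = 10, d = 128.
Risk in exposed = 36/137 = 0.26277; risk in unexposed = 10/138 = 0.07246.
RR = 0.26277 / 0.07246 = 3.62628
The risk among the exposed is 3.63 times that among the unexposed.

3.626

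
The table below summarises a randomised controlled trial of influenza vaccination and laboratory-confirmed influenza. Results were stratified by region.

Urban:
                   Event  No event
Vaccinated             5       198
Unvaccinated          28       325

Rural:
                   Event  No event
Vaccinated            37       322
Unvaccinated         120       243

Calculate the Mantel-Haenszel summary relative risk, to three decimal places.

0.312

RR_MH = Σ(aᵢ·n₀ᵢ/nᵢ) / Σ(cᵢ·n₁ᵢ/nᵢ), with n₁ᵢ = aᵢ+bᵢ (exposed), n₀ᵢ = cᵢ+dᵢ (unexposed), nᵢ = n₁ᵢ+n₀ᵢ.
Stratum 1 (Urban): n₁ = 203, n₀ = 353, n = 556; a·n₀/n = 5·353/556 = 3.1745; c·n₁/n = 28·203/556 = 10.2230
Stratum 2 (Rural): n₁ = 359, n₀ = 363, n = 722; a·n₀/n = 37·363/722 = 18.6025; c·n₁/n = 120·359/722 = 59.6676
RR_MH = (3.1745 + 18.6025) / (10.2230 + 59.6676) = 21.7770 / 69.8906 = 0.31159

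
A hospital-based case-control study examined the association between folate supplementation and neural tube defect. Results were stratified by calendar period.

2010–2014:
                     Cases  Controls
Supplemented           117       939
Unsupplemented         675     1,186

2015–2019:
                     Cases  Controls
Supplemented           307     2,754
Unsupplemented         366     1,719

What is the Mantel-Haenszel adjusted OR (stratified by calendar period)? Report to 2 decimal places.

OR_MH = Σ(aᵢdᵢ/nᵢ) / Σ(bᵢcᵢ/nᵢ), where nᵢ is the stratum total.
Stratum 1 (2010–2014): n = 2917; a·d/n = 117·1186/2917 = 47.5701; b·c/n = 939·675/2917 = 217.2866
Stratum 2 (2015–2019): n = 5146; a·d/n = 307·1719/5146 = 102.5521; b·c/n = 2754·366/5146 = 195.8733
OR_MH = (47.5701 + 102.5521) / (217.2866 + 195.8733) = 150.1222 / 413.1599 = 0.36335

0.36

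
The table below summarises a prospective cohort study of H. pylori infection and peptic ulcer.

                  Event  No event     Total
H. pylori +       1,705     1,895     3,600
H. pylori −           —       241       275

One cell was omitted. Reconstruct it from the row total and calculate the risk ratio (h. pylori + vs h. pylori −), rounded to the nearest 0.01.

3.83

The missing cell is in the unexposed row: 275 − 241 = 34.
So a = 1705, b = 1895, c = 34, d = 241.
RR = [a/(a+b)] / [c/(c+d)] = (1705/3600) / (34/275) = 0.47361/0.12364 = 3.83068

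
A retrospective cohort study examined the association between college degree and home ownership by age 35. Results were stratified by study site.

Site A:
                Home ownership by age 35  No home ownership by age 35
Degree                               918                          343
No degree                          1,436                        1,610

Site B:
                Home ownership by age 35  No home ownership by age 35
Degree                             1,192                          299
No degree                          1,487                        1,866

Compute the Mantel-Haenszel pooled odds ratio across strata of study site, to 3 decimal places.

OR_MH = Σ(aᵢdᵢ/nᵢ) / Σ(bᵢcᵢ/nᵢ), where nᵢ is the stratum total.
Stratum 1 (Site A): n = 4307; a·d/n = 918·1610/4307 = 343.1577; b·c/n = 343·1436/4307 = 114.3599
Stratum 2 (Site B): n = 4844; a·d/n = 1192·1866/4844 = 459.1808; b·c/n = 299·1487/4844 = 91.7863
OR_MH = (343.1577 + 459.1808) / (114.3599 + 91.7863) = 802.3385 / 206.1462 = 3.89208

3.892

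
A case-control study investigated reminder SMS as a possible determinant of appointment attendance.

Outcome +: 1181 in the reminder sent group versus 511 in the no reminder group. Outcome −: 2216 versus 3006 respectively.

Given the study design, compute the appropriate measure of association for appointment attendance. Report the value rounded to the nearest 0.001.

From the description: a = 1181, b = 2216, c = 511, d = 3006.
This is a case-control study: participants were sampled on outcome status, so risks in the source population cannot be estimated directly — relative risk is not valid here. The odds ratio is the appropriate measure.
OR = (a·d)/(b·c) = (1181 × 3006) / (2216 × 511) = 3550086 / 1132376 = 3.13508

3.135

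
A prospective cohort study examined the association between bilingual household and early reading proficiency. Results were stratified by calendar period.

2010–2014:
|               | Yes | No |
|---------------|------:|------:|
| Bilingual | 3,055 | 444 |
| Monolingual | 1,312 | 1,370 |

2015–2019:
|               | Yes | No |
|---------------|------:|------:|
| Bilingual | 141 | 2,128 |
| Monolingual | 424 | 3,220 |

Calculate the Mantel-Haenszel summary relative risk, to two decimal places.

RR_MH = Σ(aᵢ·n₀ᵢ/nᵢ) / Σ(cᵢ·n₁ᵢ/nᵢ), with n₁ᵢ = aᵢ+bᵢ (exposed), n₀ᵢ = cᵢ+dᵢ (unexposed), nᵢ = n₁ᵢ+n₀ᵢ.
Stratum 1 (2010–2014): n₁ = 3499, n₀ = 2682, n = 6181; a·n₀/n = 3055·2682/6181 = 1325.5962; c·n₁/n = 1312·3499/6181 = 742.7096
Stratum 2 (2015–2019): n₁ = 2269, n₀ = 3644, n = 5913; a·n₀/n = 141·3644/5913 = 86.8940; c·n₁/n = 424·2269/5913 = 162.7018
RR_MH = (1325.5962 + 86.8940) / (742.7096 + 162.7018) = 1412.4901 / 905.4114 = 1.56005

1.56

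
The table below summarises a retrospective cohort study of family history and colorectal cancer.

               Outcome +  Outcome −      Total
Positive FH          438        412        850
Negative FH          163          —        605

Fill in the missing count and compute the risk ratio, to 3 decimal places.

1.913

The missing cell is in the unexposed row: 605 − 163 = 442.
So a = 438, b = 412, c = 163, d = 442.
RR = [a/(a+b)] / [c/(c+d)] = (438/850) / (163/605) = 0.51529/0.26942 = 1.91259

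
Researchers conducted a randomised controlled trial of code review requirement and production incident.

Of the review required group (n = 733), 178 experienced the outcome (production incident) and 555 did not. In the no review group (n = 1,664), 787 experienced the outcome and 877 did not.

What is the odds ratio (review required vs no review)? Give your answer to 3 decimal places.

0.357

From the description: a = 178, b = 555, c = 787, d = 877.
OR = (a·d)/(b·c) = (178 × 877) / (555 × 787) = 156106 / 436785 = 0.35740
Exposure is associated with lower odds of production incident (OR = 0.36 < 1).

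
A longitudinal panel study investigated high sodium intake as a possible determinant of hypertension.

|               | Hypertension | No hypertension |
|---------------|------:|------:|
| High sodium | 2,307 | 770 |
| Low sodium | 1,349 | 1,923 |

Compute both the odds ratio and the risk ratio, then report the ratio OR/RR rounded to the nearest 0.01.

Cells: a = 2307, b = 770, c = 1349, d = 1923.
OR = (2307·1923)/(770·1349) = 4436361/1038730 = 4.27095
Risk in exposed = 2307/3077 = 0.74976; risk in unexposed = 1349/3272 = 0.41229; RR = 1.81853
OR/RR = 4.27095 / 1.81853 = 2.34857
The outcome is not rare, so the OR lies further from 1 than the RR.

2.35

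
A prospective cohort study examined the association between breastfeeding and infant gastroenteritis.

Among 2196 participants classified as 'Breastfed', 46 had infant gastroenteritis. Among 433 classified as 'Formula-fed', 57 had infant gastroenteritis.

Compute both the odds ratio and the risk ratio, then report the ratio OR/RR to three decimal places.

From the description: a = 46, b = 2150, c = 57, d = 376.
OR = (46·376)/(2150·57) = 17296/122550 = 0.14113
Risk in exposed = 46/2196 = 0.02095; risk in unexposed = 57/433 = 0.13164; RR = 0.15913
OR/RR = 0.14113 / 0.15913 = 0.88694
The outcome is not rare, so the OR lies further from 1 than the RR.

0.887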